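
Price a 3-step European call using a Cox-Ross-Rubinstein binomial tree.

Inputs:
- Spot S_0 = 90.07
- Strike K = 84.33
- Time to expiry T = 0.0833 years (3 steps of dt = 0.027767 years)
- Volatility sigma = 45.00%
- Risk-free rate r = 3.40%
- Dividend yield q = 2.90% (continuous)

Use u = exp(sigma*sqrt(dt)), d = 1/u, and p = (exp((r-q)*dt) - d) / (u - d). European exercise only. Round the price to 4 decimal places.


dt = T/N = 0.027767
u = exp(sigma*sqrt(dt)) = 1.077868; d = 1/u = 0.927757
p = (exp((r-q)*dt) - d) / (u - d) = 0.482187
Discount per step: exp(-r*dt) = 0.999056
Stock lattice S(k, i) with i counting down-moves:
  k=0: S(0,0) = 90.0700
  k=1: S(1,0) = 97.0836; S(1,1) = 83.5631
  k=2: S(2,0) = 104.6433; S(2,1) = 90.0700; S(2,2) = 77.5263
  k=3: S(3,0) = 112.7916; S(3,1) = 97.0836; S(3,2) = 83.5631; S(3,3) = 71.9256
Terminal payoffs V(N, i) = max(S_T - K, 0):
  V(3,0) = 28.461631; V(3,1) = 12.753569; V(3,2) = 0.000000; V(3,3) = 0.000000
Backward induction: V(k, i) = exp(-r*dt) * [p * V(k+1, i) + (1-p) * V(k+1, i+1)].
  V(2,0) = exp(-r*dt) * [p*28.461631 + (1-p)*12.753569] = 20.308618
  V(2,1) = exp(-r*dt) * [p*12.753569 + (1-p)*0.000000] = 6.143808
  V(2,2) = exp(-r*dt) * [p*0.000000 + (1-p)*0.000000] = 0.000000
  V(1,0) = exp(-r*dt) * [p*20.308618 + (1-p)*6.143808] = 12.961659
  V(1,1) = exp(-r*dt) * [p*6.143808 + (1-p)*0.000000] = 2.959672
  V(0,0) = exp(-r*dt) * [p*12.961659 + (1-p)*2.959672] = 7.775161

Answer: Price = V(0,0) = 7.7752


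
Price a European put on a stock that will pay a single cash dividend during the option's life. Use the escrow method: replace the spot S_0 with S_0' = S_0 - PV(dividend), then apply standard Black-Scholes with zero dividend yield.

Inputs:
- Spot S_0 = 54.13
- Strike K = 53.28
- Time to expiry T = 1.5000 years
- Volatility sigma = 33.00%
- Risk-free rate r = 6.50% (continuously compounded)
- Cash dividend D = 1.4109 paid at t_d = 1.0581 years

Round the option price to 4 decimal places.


Answer: Price = 6.0492

Derivation:
PV(D) = D * exp(-r * t_d) = 1.4109 * 0.93353530 = 1.31712496
S_0' = S_0 - PV(D) = 54.1300 - 1.31712496 = 52.81287504
d1 = (ln(S_0'/K) + (r + sigma^2/2)*T) / (sigma*sqrt(T)) = 0.42153239
d2 = d1 - sigma*sqrt(T) = 0.01736659
exp(-rT) = 0.90710234
N(-d1) = 0.33668318; N(-d2) = 0.49307208
P = K * exp(-rT) * N(-d2) - S_0' * N(-d1) = 53.2800 * 0.90710234 * 0.49307208 - 52.81287504 * 0.33668318 = 6.0492


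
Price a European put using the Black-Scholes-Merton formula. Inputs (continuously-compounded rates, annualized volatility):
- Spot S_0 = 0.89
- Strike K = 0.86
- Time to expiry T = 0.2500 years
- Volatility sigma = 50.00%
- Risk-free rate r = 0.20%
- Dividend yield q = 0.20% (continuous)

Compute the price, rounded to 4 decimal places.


d1 = (ln(S/K) + (r - q + 0.5*sigma^2) * T) / (sigma * sqrt(T)) = 0.26215629
d2 = d1 - sigma * sqrt(T) = 0.01215629
exp(-rT) = 0.99950012; exp(-qT) = 0.99950012
P = K * exp(-rT) * N(-d2) - S_0 * exp(-qT) * N(-d1)
N(-d1) = 0.39660047; N(-d2) = 0.49515046
P = 0.8600 * 0.99950012 * 0.49515046 - 0.8900 * 0.99950012 * 0.39660047 = 0.0728

Answer: Price = 0.0728


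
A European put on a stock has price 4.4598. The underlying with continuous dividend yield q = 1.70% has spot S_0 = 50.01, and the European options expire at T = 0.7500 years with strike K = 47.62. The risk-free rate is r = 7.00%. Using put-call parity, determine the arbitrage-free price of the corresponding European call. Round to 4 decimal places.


Put-call parity: C - P = S_0 * exp(-qT) - K * exp(-rT).
S_0 * exp(-qT) = 50.0100 * 0.98733094 = 49.37642015
K * exp(-rT) = 47.6200 * 0.94885432 = 45.18444277
C = P + S*exp(-qT) - K*exp(-rT)
C = 4.4598 + 49.37642015 - 45.18444277 = 8.6518

Answer: Call price = 8.6518


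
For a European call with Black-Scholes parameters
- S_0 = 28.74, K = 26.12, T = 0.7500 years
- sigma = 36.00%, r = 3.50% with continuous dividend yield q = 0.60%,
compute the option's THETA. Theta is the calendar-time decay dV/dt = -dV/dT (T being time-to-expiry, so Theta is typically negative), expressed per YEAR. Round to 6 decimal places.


Answer: Theta = -2.461383

Derivation:
d1 = 0.5322482315; d2 = 0.2204790861
phi(d1) = 0.3462540159; exp(-qT) = 0.9955101098; exp(-rT) = 0.9740915363
Theta = -S*exp(-qT)*phi(d1)*sigma/(2*sqrt(T)) - r*K*exp(-rT)*N(d2) + q*S*exp(-qT)*N(d1)
N(d1) = 0.7027229591; N(d2) = 0.5872509707; sqrt(T) = 0.8660254038
Term 1 = -28.7400 * 0.9955101098 * 0.3462540159 * 0.3600 / (2 * 0.8660254038) = -2.0590606125
Term 2 = -0.0350 * 26.1200 * 0.9740915363 * 0.5872509707 = -0.5229554943
Term 3 = 0.0060 * 28.7400 * 0.9955101098 * 0.7027229591 = 0.1206334732
Theta = -2.0590606125 + (-0.5229554943) + (0.1206334732) = -2.461383


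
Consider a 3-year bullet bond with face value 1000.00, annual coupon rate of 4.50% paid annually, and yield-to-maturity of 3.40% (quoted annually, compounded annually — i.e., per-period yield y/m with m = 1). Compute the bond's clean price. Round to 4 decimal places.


Coupon per period c = face * coupon_rate / m = 45.000000
Periods per year m = 1; per-period yield y/m = 0.034000
Number of cashflows N = 3
Cashflows (t years, CF_t, discount factor 1/(1+y/m)^(m*t), PV):
  t = 1.0000: CF_t = 45.000000, DF = 0.967118, PV = 43.520309
  t = 2.0000: CF_t = 45.000000, DF = 0.935317, PV = 42.089274
  t = 3.0000: CF_t = 1045.000000, DF = 0.904562, PV = 945.267386
Price P = sum_t PV_t = 1030.876970

Answer: Price = 1030.8770


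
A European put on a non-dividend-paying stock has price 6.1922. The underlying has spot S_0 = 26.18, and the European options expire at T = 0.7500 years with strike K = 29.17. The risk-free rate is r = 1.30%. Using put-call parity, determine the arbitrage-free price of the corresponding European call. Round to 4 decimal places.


Put-call parity: C - P = S_0 * exp(-qT) - K * exp(-rT).
S_0 * exp(-qT) = 26.1800 * 1.00000000 = 26.18000000
K * exp(-rT) = 29.1700 * 0.99029738 = 28.88697449
C = P + S*exp(-qT) - K*exp(-rT)
C = 6.1922 + 26.18000000 - 28.88697449 = 3.4852

Answer: Call price = 3.4852


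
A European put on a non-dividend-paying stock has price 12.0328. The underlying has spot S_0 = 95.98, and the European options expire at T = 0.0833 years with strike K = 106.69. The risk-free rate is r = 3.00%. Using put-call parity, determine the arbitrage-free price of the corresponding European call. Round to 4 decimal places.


Answer: Call price = 1.5891

Derivation:
Put-call parity: C - P = S_0 * exp(-qT) - K * exp(-rT).
S_0 * exp(-qT) = 95.9800 * 1.00000000 = 95.98000000
K * exp(-rT) = 106.6900 * 0.99750412 = 106.42371455
C = P + S*exp(-qT) - K*exp(-rT)
C = 12.0328 + 95.98000000 - 106.42371455 = 1.5891


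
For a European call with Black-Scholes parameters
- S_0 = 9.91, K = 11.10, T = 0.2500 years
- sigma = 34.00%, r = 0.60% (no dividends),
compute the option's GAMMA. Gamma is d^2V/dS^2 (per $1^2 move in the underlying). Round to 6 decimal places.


Answer: Gamma = 0.200924

Derivation:
d1 = -0.5732397646; d2 = -0.7432397646
phi(d1) = 0.3384968654; exp(-qT) = 1.0000000000; exp(-rT) = 0.9985011244
Gamma = exp(-qT) * phi(d1) / (S * sigma * sqrt(T)) = 1.0000000000 * 0.3384968654 / (9.9100 * 0.3400 * 0.5000000000) = 0.200924


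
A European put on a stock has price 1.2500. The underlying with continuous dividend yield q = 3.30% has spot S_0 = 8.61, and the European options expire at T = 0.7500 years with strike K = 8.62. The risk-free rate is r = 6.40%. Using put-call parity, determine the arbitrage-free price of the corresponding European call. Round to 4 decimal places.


Answer: Call price = 1.4335

Derivation:
Put-call parity: C - P = S_0 * exp(-qT) - K * exp(-rT).
S_0 * exp(-qT) = 8.6100 * 0.97555377 = 8.39951796
K * exp(-rT) = 8.6200 * 0.95313379 = 8.21601324
C = P + S*exp(-qT) - K*exp(-rT)
C = 1.2500 + 8.39951796 - 8.21601324 = 1.4335


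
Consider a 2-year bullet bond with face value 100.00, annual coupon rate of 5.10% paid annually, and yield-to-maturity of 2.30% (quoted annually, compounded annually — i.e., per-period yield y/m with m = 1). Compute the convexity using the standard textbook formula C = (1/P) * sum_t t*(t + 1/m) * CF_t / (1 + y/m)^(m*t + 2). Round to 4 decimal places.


Answer: Convexity = 5.5525

Derivation:
Coupon per period c = face * coupon_rate / m = 5.100000
Periods per year m = 1; per-period yield y/m = 0.023000
Number of cashflows N = 2
Cashflows (t years, CF_t, discount factor 1/(1+y/m)^(m*t), PV):
  t = 1.0000: CF_t = 5.100000, DF = 0.977517, PV = 4.985337
  t = 2.0000: CF_t = 105.100000, DF = 0.955540, PV = 100.427222
Price P = sum_t PV_t = 105.412559
Convexity numerator sum_t t*(t + 1/m) * CF_t / (1+y/m)^(m*t + 2):
  t = 1.0000: term = 9.527375
  t = 2.0000: term = 575.773180
Convexity = (1/P) * sum = 585.300556 / 105.412559 = 5.552475


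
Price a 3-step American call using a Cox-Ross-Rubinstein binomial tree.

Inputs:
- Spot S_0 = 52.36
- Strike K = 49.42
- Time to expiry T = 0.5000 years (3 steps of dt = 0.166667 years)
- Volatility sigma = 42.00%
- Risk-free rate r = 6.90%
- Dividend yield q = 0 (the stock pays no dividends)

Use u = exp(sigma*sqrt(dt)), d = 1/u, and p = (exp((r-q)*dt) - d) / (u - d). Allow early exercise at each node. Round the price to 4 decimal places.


dt = T/N = 0.166667
u = exp(sigma*sqrt(dt)) = 1.187042; d = 1/u = 0.842430
p = (exp((r-q)*dt) - d) / (u - d) = 0.490802
Discount per step: exp(-r*dt) = 0.988566
Stock lattice S(k, i) with i counting down-moves:
  k=0: S(0,0) = 52.3600
  k=1: S(1,0) = 62.1535; S(1,1) = 44.1097
  k=2: S(2,0) = 73.7788; S(2,1) = 52.3600; S(2,2) = 37.1593
  k=3: S(3,0) = 87.5785; S(3,1) = 62.1535; S(3,2) = 44.1097; S(3,3) = 31.3041
Terminal payoffs V(N, i) = max(S_T - K, 0):
  V(3,0) = 38.158522; V(3,1) = 12.733506; V(3,2) = 0.000000; V(3,3) = 0.000000
Backward induction: V(k, i) = exp(-r*dt) * [p * V(k+1, i) + (1-p) * V(k+1, i+1)]; then take max(V_cont, immediate exercise) for American.
  V(2,0) = exp(-r*dt) * [p*38.158522 + (1-p)*12.733506] = 24.923880; exercise = 24.358806; V(2,0) = max -> 24.923880
  V(2,1) = exp(-r*dt) * [p*12.733506 + (1-p)*0.000000] = 6.178173; exercise = 2.940000; V(2,1) = max -> 6.178173
  V(2,2) = exp(-r*dt) * [p*0.000000 + (1-p)*0.000000] = 0.000000; exercise = 0.000000; V(2,2) = max -> 0.000000
  V(1,0) = exp(-r*dt) * [p*24.923880 + (1-p)*6.178173] = 15.202766; exercise = 12.733506; V(1,0) = max -> 15.202766
  V(1,1) = exp(-r*dt) * [p*6.178173 + (1-p)*0.000000] = 2.997590; exercise = 0.000000; V(1,1) = max -> 2.997590
  V(0,0) = exp(-r*dt) * [p*15.202766 + (1-p)*2.997590] = 8.885148; exercise = 2.940000; V(0,0) = max -> 8.885148

Answer: Price = V(0,0) = 8.8851


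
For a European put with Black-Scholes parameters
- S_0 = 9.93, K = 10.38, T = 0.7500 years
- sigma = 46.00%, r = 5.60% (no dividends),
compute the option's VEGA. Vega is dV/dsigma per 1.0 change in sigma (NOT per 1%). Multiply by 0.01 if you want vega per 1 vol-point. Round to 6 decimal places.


Answer: Vega = 3.367217

Derivation:
d1 = 0.1933611325; d2 = -0.2050105532
phi(d1) = 0.3915536261; exp(-qT) = 1.0000000000; exp(-rT) = 0.9588697806
Vega = S * exp(-qT) * phi(d1) * sqrt(T) = 9.9300 * 1.0000000000 * 0.3915536261 * 0.8660254038 = 3.367217


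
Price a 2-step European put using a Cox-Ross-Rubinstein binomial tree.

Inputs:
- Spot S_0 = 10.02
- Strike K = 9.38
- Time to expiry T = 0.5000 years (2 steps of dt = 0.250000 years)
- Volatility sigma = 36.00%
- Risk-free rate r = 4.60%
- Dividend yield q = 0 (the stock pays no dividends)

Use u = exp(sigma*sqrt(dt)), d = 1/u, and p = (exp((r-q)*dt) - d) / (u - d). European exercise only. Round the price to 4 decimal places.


dt = T/N = 0.250000
u = exp(sigma*sqrt(dt)) = 1.197217; d = 1/u = 0.835270
p = (exp((r-q)*dt) - d) / (u - d) = 0.487077
Discount per step: exp(-r*dt) = 0.988566
Stock lattice S(k, i) with i counting down-moves:
  k=0: S(0,0) = 10.0200
  k=1: S(1,0) = 11.9961; S(1,1) = 8.3694
  k=2: S(2,0) = 14.3620; S(2,1) = 10.0200; S(2,2) = 6.9907
Terminal payoffs V(N, i) = max(K - S_T, 0):
  V(2,0) = 0.000000; V(2,1) = 0.000000; V(2,2) = 2.389283
Backward induction: V(k, i) = exp(-r*dt) * [p * V(k+1, i) + (1-p) * V(k+1, i+1)].
  V(1,0) = exp(-r*dt) * [p*0.000000 + (1-p)*0.000000] = 0.000000
  V(1,1) = exp(-r*dt) * [p*0.000000 + (1-p)*2.389283] = 1.211505
  V(0,0) = exp(-r*dt) * [p*0.000000 + (1-p)*1.211505] = 0.614304

Answer: Price = V(0,0) = 0.6143


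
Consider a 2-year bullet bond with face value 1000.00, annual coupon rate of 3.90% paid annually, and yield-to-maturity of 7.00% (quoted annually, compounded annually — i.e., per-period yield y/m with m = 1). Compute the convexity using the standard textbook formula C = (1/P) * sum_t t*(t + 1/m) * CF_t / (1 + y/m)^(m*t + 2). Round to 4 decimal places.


Answer: Convexity = 5.1057

Derivation:
Coupon per period c = face * coupon_rate / m = 39.000000
Periods per year m = 1; per-period yield y/m = 0.070000
Number of cashflows N = 2
Cashflows (t years, CF_t, discount factor 1/(1+y/m)^(m*t), PV):
  t = 1.0000: CF_t = 39.000000, DF = 0.934579, PV = 36.448598
  t = 2.0000: CF_t = 1039.000000, DF = 0.873439, PV = 907.502839
Price P = sum_t PV_t = 943.951437
Convexity numerator sum_t t*(t + 1/m) * CF_t / (1+y/m)^(m*t + 2):
  t = 1.0000: term = 63.671234
  t = 2.0000: term = 4755.888752
Convexity = (1/P) * sum = 4819.559986 / 943.951437 = 5.105729


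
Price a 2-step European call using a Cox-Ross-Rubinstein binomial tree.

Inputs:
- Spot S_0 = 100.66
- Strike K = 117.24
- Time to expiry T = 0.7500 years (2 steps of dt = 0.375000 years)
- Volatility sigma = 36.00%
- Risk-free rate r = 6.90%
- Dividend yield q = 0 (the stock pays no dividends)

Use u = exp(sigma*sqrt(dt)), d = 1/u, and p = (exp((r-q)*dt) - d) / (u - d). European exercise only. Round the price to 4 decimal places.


Answer: Price = V(0,0) = 9.4577

Derivation:
dt = T/N = 0.375000
u = exp(sigma*sqrt(dt)) = 1.246643; d = 1/u = 0.802154
p = (exp((r-q)*dt) - d) / (u - d) = 0.504081
Discount per step: exp(-r*dt) = 0.974457
Stock lattice S(k, i) with i counting down-moves:
  k=0: S(0,0) = 100.6600
  k=1: S(1,0) = 125.4871; S(1,1) = 80.7449
  k=2: S(2,0) = 156.4375; S(2,1) = 100.6600; S(2,2) = 64.7699
Terminal payoffs V(N, i) = max(S_T - K, 0):
  V(2,0) = 39.197513; V(2,1) = 0.000000; V(2,2) = 0.000000
Backward induction: V(k, i) = exp(-r*dt) * [p * V(k+1, i) + (1-p) * V(k+1, i+1)].
  V(1,0) = exp(-r*dt) * [p*39.197513 + (1-p)*0.000000] = 19.254034
  V(1,1) = exp(-r*dt) * [p*0.000000 + (1-p)*0.000000] = 0.000000
  V(0,0) = exp(-r*dt) * [p*19.254034 + (1-p)*0.000000] = 9.457687


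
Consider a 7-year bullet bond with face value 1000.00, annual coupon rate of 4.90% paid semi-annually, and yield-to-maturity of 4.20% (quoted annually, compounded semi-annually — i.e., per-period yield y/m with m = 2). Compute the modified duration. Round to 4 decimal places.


Answer: Modified duration = 5.9097

Derivation:
Coupon per period c = face * coupon_rate / m = 24.500000
Periods per year m = 2; per-period yield y/m = 0.021000
Number of cashflows N = 14
Cashflows (t years, CF_t, discount factor 1/(1+y/m)^(m*t), PV):
  t = 0.5000: CF_t = 24.500000, DF = 0.979432, PV = 23.996082
  t = 1.0000: CF_t = 24.500000, DF = 0.959287, PV = 23.502529
  t = 1.5000: CF_t = 24.500000, DF = 0.939556, PV = 23.019127
  t = 2.0000: CF_t = 24.500000, DF = 0.920231, PV = 22.545668
  t = 2.5000: CF_t = 24.500000, DF = 0.901304, PV = 22.081948
  t = 3.0000: CF_t = 24.500000, DF = 0.882766, PV = 21.627764
  t = 3.5000: CF_t = 24.500000, DF = 0.864609, PV = 21.182923
  t = 4.0000: CF_t = 24.500000, DF = 0.846826, PV = 20.747231
  t = 4.5000: CF_t = 24.500000, DF = 0.829408, PV = 20.320501
  t = 5.0000: CF_t = 24.500000, DF = 0.812349, PV = 19.902547
  t = 5.5000: CF_t = 24.500000, DF = 0.795640, PV = 19.493190
  t = 6.0000: CF_t = 24.500000, DF = 0.779276, PV = 19.092253
  t = 6.5000: CF_t = 24.500000, DF = 0.763247, PV = 18.699562
  t = 7.0000: CF_t = 1024.500000, DF = 0.747549, PV = 765.863855
Price P = sum_t PV_t = 1042.075182
First compute Macaulay numerator sum_t t * PV_t:
  t * PV_t at t = 0.5000: 11.998041
  t * PV_t at t = 1.0000: 23.502529
  t * PV_t at t = 1.5000: 34.528691
  t * PV_t at t = 2.0000: 45.091337
  t * PV_t at t = 2.5000: 55.204869
  t * PV_t at t = 3.0000: 64.883293
  t * PV_t at t = 3.5000: 74.140231
  t * PV_t at t = 4.0000: 82.988925
  t * PV_t at t = 4.5000: 91.442253
  t * PV_t at t = 5.0000: 99.512736
  t * PV_t at t = 5.5000: 107.212546
  t * PV_t at t = 6.0000: 114.553518
  t * PV_t at t = 6.5000: 121.547154
  t * PV_t at t = 7.0000: 5361.046986
Macaulay duration D = 6287.653110 / 1042.075182 = 6.033781
Modified duration = D / (1 + y/m) = 6.033781 / (1 + 0.021000) = 5.909677


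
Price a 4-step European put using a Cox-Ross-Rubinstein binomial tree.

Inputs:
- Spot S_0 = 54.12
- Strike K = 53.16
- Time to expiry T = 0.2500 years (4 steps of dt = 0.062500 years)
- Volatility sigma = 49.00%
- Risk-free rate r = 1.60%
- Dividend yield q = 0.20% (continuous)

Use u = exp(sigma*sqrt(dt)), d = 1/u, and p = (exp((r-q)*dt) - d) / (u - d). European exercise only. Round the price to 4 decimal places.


Answer: Price = V(0,0) = 4.5162

Derivation:
dt = T/N = 0.062500
u = exp(sigma*sqrt(dt)) = 1.130319; d = 1/u = 0.884706
p = (exp((r-q)*dt) - d) / (u - d) = 0.472977
Discount per step: exp(-r*dt) = 0.999000
Stock lattice S(k, i) with i counting down-moves:
  k=0: S(0,0) = 54.1200
  k=1: S(1,0) = 61.1729; S(1,1) = 47.8803
  k=2: S(2,0) = 69.1449; S(2,1) = 54.1200; S(2,2) = 42.3600
  k=3: S(3,0) = 78.1558; S(3,1) = 61.1729; S(3,2) = 47.8803; S(3,3) = 37.4761
  k=4: S(4,0) = 88.3410; S(4,1) = 69.1449; S(4,2) = 54.1200; S(4,3) = 42.3600; S(4,4) = 33.1553
Terminal payoffs V(N, i) = max(K - S_T, 0):
  V(4,0) = 0.000000; V(4,1) = 0.000000; V(4,2) = 0.000000; V(4,3) = 10.800030; V(4,4) = 20.004660
Backward induction: V(k, i) = exp(-r*dt) * [p * V(k+1, i) + (1-p) * V(k+1, i+1)].
  V(3,0) = exp(-r*dt) * [p*0.000000 + (1-p)*0.000000] = 0.000000
  V(3,1) = exp(-r*dt) * [p*0.000000 + (1-p)*0.000000] = 0.000000
  V(3,2) = exp(-r*dt) * [p*0.000000 + (1-p)*10.800030] = 5.686172
  V(3,3) = exp(-r*dt) * [p*10.800030 + (1-p)*20.004660] = 15.635436
  V(2,0) = exp(-r*dt) * [p*0.000000 + (1-p)*0.000000] = 0.000000
  V(2,1) = exp(-r*dt) * [p*0.000000 + (1-p)*5.686172] = 2.993746
  V(2,2) = exp(-r*dt) * [p*5.686172 + (1-p)*15.635436] = 10.918735
  V(1,0) = exp(-r*dt) * [p*0.000000 + (1-p)*2.993746] = 1.576195
  V(1,1) = exp(-r*dt) * [p*2.993746 + (1-p)*10.918735] = 7.163229
  V(0,0) = exp(-r*dt) * [p*1.576195 + (1-p)*7.163229] = 4.516170


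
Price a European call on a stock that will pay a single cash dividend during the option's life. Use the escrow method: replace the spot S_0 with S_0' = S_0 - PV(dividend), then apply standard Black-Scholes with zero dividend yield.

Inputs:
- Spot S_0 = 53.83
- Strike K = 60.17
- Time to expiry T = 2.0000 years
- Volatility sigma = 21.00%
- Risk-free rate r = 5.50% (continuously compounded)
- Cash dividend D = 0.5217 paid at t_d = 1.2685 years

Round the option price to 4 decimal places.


Answer: Price = 6.0544

Derivation:
PV(D) = D * exp(-r * t_d) = 0.5217 * 0.93261063 = 0.48654296
S_0' = S_0 - PV(D) = 53.8300 - 0.48654296 = 53.34345704
d1 = (ln(S_0'/K) + (r + sigma^2/2)*T) / (sigma*sqrt(T)) = 0.11339783
d2 = d1 - sigma*sqrt(T) = -0.18358701
exp(-rT) = 0.89583414
N(d1) = 0.54514242; N(d2) = 0.42716873
C = S_0' * N(d1) - K * exp(-rT) * N(d2) = 53.34345704 * 0.54514242 - 60.1700 * 0.89583414 * 0.42716873 = 6.0544


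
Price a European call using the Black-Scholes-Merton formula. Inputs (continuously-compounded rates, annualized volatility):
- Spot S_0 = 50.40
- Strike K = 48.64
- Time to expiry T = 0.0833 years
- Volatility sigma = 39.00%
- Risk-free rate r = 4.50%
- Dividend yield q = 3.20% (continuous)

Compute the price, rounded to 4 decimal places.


Answer: Price = 3.2355

Derivation:
d1 = (ln(S/K) + (r - q + 0.5*sigma^2) * T) / (sigma * sqrt(T)) = 0.38168535
d2 = d1 - sigma * sqrt(T) = 0.26912457
exp(-rT) = 0.99625852; exp(-qT) = 0.99733795
C = S_0 * exp(-qT) * N(d1) - K * exp(-rT) * N(d2)
N(d1) = 0.64865262; N(d2) = 0.60608309
C = 50.4000 * 0.99733795 * 0.64865262 - 48.6400 * 0.99625852 * 0.60608309 = 3.2355


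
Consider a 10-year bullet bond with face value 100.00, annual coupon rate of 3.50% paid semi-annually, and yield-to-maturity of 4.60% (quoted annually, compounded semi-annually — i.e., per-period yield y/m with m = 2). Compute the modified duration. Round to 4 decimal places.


Answer: Modified duration = 8.2484

Derivation:
Coupon per period c = face * coupon_rate / m = 1.750000
Periods per year m = 2; per-period yield y/m = 0.023000
Number of cashflows N = 20
Cashflows (t years, CF_t, discount factor 1/(1+y/m)^(m*t), PV):
  t = 0.5000: CF_t = 1.750000, DF = 0.977517, PV = 1.710655
  t = 1.0000: CF_t = 1.750000, DF = 0.955540, PV = 1.672194
  t = 1.5000: CF_t = 1.750000, DF = 0.934056, PV = 1.634599
  t = 2.0000: CF_t = 1.750000, DF = 0.913056, PV = 1.597848
  t = 2.5000: CF_t = 1.750000, DF = 0.892528, PV = 1.561924
  t = 3.0000: CF_t = 1.750000, DF = 0.872461, PV = 1.526807
  t = 3.5000: CF_t = 1.750000, DF = 0.852846, PV = 1.492480
  t = 4.0000: CF_t = 1.750000, DF = 0.833671, PV = 1.458925
  t = 4.5000: CF_t = 1.750000, DF = 0.814928, PV = 1.426124
  t = 5.0000: CF_t = 1.750000, DF = 0.796606, PV = 1.394061
  t = 5.5000: CF_t = 1.750000, DF = 0.778696, PV = 1.362718
  t = 6.0000: CF_t = 1.750000, DF = 0.761189, PV = 1.332080
  t = 6.5000: CF_t = 1.750000, DF = 0.744075, PV = 1.302131
  t = 7.0000: CF_t = 1.750000, DF = 0.727346, PV = 1.272856
  t = 7.5000: CF_t = 1.750000, DF = 0.710993, PV = 1.244238
  t = 8.0000: CF_t = 1.750000, DF = 0.695008, PV = 1.216264
  t = 8.5000: CF_t = 1.750000, DF = 0.679382, PV = 1.188919
  t = 9.0000: CF_t = 1.750000, DF = 0.664108, PV = 1.162189
  t = 9.5000: CF_t = 1.750000, DF = 0.649177, PV = 1.136059
  t = 10.0000: CF_t = 101.750000, DF = 0.634581, PV = 64.568656
Price P = sum_t PV_t = 91.261729
First compute Macaulay numerator sum_t t * PV_t:
  t * PV_t at t = 0.5000: 0.855327
  t * PV_t at t = 1.0000: 1.672194
  t * PV_t at t = 1.5000: 2.451898
  t * PV_t at t = 2.0000: 3.195696
  t * PV_t at t = 2.5000: 3.904810
  t * PV_t at t = 3.0000: 4.580422
  t * PV_t at t = 3.5000: 5.223681
  t * PV_t at t = 4.0000: 5.835700
  t * PV_t at t = 4.5000: 6.417559
  t * PV_t at t = 5.0000: 6.970304
  t * PV_t at t = 5.5000: 7.494950
  t * PV_t at t = 6.0000: 7.992483
  t * PV_t at t = 6.5000: 8.463854
  t * PV_t at t = 7.0000: 8.909990
  t * PV_t at t = 7.5000: 9.331787
  t * PV_t at t = 8.0000: 9.730113
  t * PV_t at t = 8.5000: 10.105812
  t * PV_t at t = 9.0000: 10.459698
  t * PV_t at t = 9.5000: 10.792564
  t * PV_t at t = 10.0000: 645.686556
Macaulay duration D = 770.075398 / 91.261729 = 8.438098
Modified duration = D / (1 + y/m) = 8.438098 / (1 + 0.023000) = 8.248385


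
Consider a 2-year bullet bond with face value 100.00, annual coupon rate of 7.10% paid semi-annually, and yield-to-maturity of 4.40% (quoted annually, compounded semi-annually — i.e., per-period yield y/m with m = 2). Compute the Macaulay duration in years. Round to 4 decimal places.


Answer: Macaulay duration = 1.9023 years

Derivation:
Coupon per period c = face * coupon_rate / m = 3.550000
Periods per year m = 2; per-period yield y/m = 0.022000
Number of cashflows N = 4
Cashflows (t years, CF_t, discount factor 1/(1+y/m)^(m*t), PV):
  t = 0.5000: CF_t = 3.550000, DF = 0.978474, PV = 3.473581
  t = 1.0000: CF_t = 3.550000, DF = 0.957411, PV = 3.398807
  t = 1.5000: CF_t = 3.550000, DF = 0.936801, PV = 3.325643
  t = 2.0000: CF_t = 103.550000, DF = 0.916635, PV = 94.917550
Price P = sum_t PV_t = 105.115582
Macaulay numerator sum_t t * PV_t:
  t * PV_t at t = 0.5000: 1.736791
  t * PV_t at t = 1.0000: 3.398807
  t * PV_t at t = 1.5000: 4.988465
  t * PV_t at t = 2.0000: 189.835100
Macaulay duration D = (sum_t t * PV_t) / P = 199.959163 / 105.115582 = 1.902279


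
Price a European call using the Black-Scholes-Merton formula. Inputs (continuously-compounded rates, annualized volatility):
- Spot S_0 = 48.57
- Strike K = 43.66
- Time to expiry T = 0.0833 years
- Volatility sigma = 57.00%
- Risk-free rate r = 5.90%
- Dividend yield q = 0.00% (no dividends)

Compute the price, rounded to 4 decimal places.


d1 = (ln(S/K) + (r - q + 0.5*sigma^2) * T) / (sigma * sqrt(T)) = 0.75994794
d2 = d1 - sigma * sqrt(T) = 0.59543602
exp(-rT) = 0.99509736; exp(-qT) = 1.00000000
C = S_0 * exp(-qT) * N(d1) - K * exp(-rT) * N(d2)
N(d1) = 0.77635715; N(d2) = 0.72422397
C = 48.5700 * 1.00000000 * 0.77635715 - 43.6600 * 0.99509736 * 0.72422397 = 6.2431

Answer: Price = 6.2431


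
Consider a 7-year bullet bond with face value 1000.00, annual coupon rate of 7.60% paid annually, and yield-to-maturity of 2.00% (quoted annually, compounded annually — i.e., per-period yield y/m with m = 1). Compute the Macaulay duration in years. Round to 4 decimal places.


Answer: Macaulay duration = 5.8883 years

Derivation:
Coupon per period c = face * coupon_rate / m = 76.000000
Periods per year m = 1; per-period yield y/m = 0.020000
Number of cashflows N = 7
Cashflows (t years, CF_t, discount factor 1/(1+y/m)^(m*t), PV):
  t = 1.0000: CF_t = 76.000000, DF = 0.980392, PV = 74.509804
  t = 2.0000: CF_t = 76.000000, DF = 0.961169, PV = 73.048827
  t = 3.0000: CF_t = 76.000000, DF = 0.942322, PV = 71.616497
  t = 4.0000: CF_t = 76.000000, DF = 0.923845, PV = 70.212252
  t = 5.0000: CF_t = 76.000000, DF = 0.905731, PV = 68.835542
  t = 6.0000: CF_t = 76.000000, DF = 0.887971, PV = 67.485825
  t = 7.0000: CF_t = 1076.000000, DF = 0.870560, PV = 936.722752
Price P = sum_t PV_t = 1362.431500
Macaulay numerator sum_t t * PV_t:
  t * PV_t at t = 1.0000: 74.509804
  t * PV_t at t = 2.0000: 146.097655
  t * PV_t at t = 3.0000: 214.849492
  t * PV_t at t = 4.0000: 280.849010
  t * PV_t at t = 5.0000: 344.177708
  t * PV_t at t = 6.0000: 404.914950
  t * PV_t at t = 7.0000: 6557.059265
Macaulay duration D = (sum_t t * PV_t) / P = 8022.457884 / 1362.431500 = 5.888339


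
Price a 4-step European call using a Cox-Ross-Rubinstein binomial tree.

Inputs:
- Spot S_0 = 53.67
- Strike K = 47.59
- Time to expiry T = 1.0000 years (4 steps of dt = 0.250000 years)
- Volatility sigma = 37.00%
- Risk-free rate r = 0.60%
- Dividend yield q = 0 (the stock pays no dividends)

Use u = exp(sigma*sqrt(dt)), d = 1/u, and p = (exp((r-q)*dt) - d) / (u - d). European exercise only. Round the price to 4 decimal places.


dt = T/N = 0.250000
u = exp(sigma*sqrt(dt)) = 1.203218; d = 1/u = 0.831104
p = (exp((r-q)*dt) - d) / (u - d) = 0.457916
Discount per step: exp(-r*dt) = 0.998501
Stock lattice S(k, i) with i counting down-moves:
  k=0: S(0,0) = 53.6700
  k=1: S(1,0) = 64.5767; S(1,1) = 44.6054
  k=2: S(2,0) = 77.6999; S(2,1) = 53.6700; S(2,2) = 37.0717
  k=3: S(3,0) = 93.4900; S(3,1) = 64.5767; S(3,2) = 44.6054; S(3,3) = 30.8105
  k=4: S(4,0) = 112.4889; S(4,1) = 77.6999; S(4,2) = 53.6700; S(4,3) = 37.0717; S(4,4) = 25.6067
Terminal payoffs V(N, i) = max(S_T - K, 0):
  V(4,0) = 64.898859; V(4,1) = 30.109917; V(4,2) = 6.080000; V(4,3) = 0.000000; V(4,4) = 0.000000
Backward induction: V(k, i) = exp(-r*dt) * [p * V(k+1, i) + (1-p) * V(k+1, i+1)].
  V(3,0) = exp(-r*dt) * [p*64.898859 + (1-p)*30.109917] = 45.971304
  V(3,1) = exp(-r*dt) * [p*30.109917 + (1-p)*6.080000] = 17.058065
  V(3,2) = exp(-r*dt) * [p*6.080000 + (1-p)*0.000000] = 2.779953
  V(3,3) = exp(-r*dt) * [p*0.000000 + (1-p)*0.000000] = 0.000000
  V(2,0) = exp(-r*dt) * [p*45.971304 + (1-p)*17.058065] = 30.252473
  V(2,1) = exp(-r*dt) * [p*17.058065 + (1-p)*2.779953] = 9.304155
  V(2,2) = exp(-r*dt) * [p*2.779953 + (1-p)*0.000000] = 1.271076
  V(1,0) = exp(-r*dt) * [p*30.252473 + (1-p)*9.304155] = 18.868391
  V(1,1) = exp(-r*dt) * [p*9.304155 + (1-p)*1.271076] = 4.942129
  V(0,0) = exp(-r*dt) * [p*18.868391 + (1-p)*4.942129] = 11.302214

Answer: Price = V(0,0) = 11.3022


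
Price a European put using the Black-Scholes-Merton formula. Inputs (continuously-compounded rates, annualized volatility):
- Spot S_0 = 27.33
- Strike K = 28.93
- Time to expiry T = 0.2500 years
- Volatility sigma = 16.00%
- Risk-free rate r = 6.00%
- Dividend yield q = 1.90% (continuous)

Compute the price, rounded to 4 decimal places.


d1 = (ln(S/K) + (r - q + 0.5*sigma^2) * T) / (sigma * sqrt(T)) = -0.54305149
d2 = d1 - sigma * sqrt(T) = -0.62305149
exp(-rT) = 0.98511194; exp(-qT) = 0.99526126
P = K * exp(-rT) * N(-d2) - S_0 * exp(-qT) * N(-d1)
N(-d1) = 0.70645282; N(-d2) = 0.73337466
P = 28.9300 * 0.98511194 * 0.73337466 - 27.3300 * 0.99526126 * 0.70645282 = 1.6848

Answer: Price = 1.6848


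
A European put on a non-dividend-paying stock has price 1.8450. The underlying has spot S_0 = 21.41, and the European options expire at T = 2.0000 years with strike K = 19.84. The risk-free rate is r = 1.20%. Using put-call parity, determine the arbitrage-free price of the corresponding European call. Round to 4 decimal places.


Answer: Call price = 3.8855

Derivation:
Put-call parity: C - P = S_0 * exp(-qT) - K * exp(-rT).
S_0 * exp(-qT) = 21.4100 * 1.00000000 = 21.41000000
K * exp(-rT) = 19.8400 * 0.97628571 = 19.36950848
C = P + S*exp(-qT) - K*exp(-rT)
C = 1.8450 + 21.41000000 - 19.36950848 = 3.8855


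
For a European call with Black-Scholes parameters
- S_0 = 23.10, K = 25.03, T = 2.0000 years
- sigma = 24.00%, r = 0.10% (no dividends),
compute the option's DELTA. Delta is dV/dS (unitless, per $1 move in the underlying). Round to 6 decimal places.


d1 = -0.0608185133; d2 = -0.4002297682
phi(d1) = 0.3982051401; exp(-qT) = 1.0000000000; exp(-rT) = 0.9980019987
N(d1) = 0.4757518731
Delta = exp(-qT) * N(d1) = 1.0000000000 * 0.4757518731 = 0.475752

Answer: Delta = 0.475752


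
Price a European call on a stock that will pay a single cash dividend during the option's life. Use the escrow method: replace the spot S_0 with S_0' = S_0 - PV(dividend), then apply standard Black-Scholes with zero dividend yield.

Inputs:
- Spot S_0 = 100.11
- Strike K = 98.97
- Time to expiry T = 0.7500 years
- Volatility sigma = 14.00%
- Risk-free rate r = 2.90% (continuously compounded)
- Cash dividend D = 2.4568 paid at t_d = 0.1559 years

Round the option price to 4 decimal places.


Answer: Price = 5.1244

Derivation:
PV(D) = D * exp(-r * t_d) = 2.4568 * 0.99548910 = 2.44571763
S_0' = S_0 - PV(D) = 100.1100 - 2.44571763 = 97.66428237
d1 = (ln(S_0'/K) + (r + sigma^2/2)*T) / (sigma*sqrt(T)) = 0.13047401
d2 = d1 - sigma*sqrt(T) = 0.00923046
exp(-rT) = 0.97848483
N(d1) = 0.55190429; N(d2) = 0.50368237
C = S_0' * N(d1) - K * exp(-rT) * N(d2) = 97.66428237 * 0.55190429 - 98.9700 * 0.97848483 * 0.50368237 = 5.1244


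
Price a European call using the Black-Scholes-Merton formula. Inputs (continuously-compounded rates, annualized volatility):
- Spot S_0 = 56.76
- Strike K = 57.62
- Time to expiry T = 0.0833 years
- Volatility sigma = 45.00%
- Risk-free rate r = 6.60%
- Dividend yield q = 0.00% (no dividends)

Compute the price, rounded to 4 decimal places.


d1 = (ln(S/K) + (r - q + 0.5*sigma^2) * T) / (sigma * sqrt(T)) = -0.00851533
d2 = d1 - sigma * sqrt(T) = -0.13839316
exp(-rT) = 0.99451729; exp(-qT) = 1.00000000
C = S_0 * exp(-qT) * N(d1) - K * exp(-rT) * N(d2)
N(d1) = 0.49660292; N(d2) = 0.44496485
C = 56.7600 * 1.00000000 * 0.49660292 - 57.6200 * 0.99451729 * 0.44496485 = 2.6889

Answer: Price = 2.6889


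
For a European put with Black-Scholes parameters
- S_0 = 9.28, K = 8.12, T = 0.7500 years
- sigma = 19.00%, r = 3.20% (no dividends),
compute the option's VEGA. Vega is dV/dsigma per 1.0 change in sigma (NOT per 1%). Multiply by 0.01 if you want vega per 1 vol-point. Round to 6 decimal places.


Answer: Vega = 1.867586

Derivation:
d1 = 1.0396491706; d2 = 0.8751043439
phi(d1) = 0.2323817624; exp(-qT) = 1.0000000000; exp(-rT) = 0.9762857098
Vega = S * exp(-qT) * phi(d1) * sqrt(T) = 9.2800 * 1.0000000000 * 0.2323817624 * 0.8660254038 = 1.867586


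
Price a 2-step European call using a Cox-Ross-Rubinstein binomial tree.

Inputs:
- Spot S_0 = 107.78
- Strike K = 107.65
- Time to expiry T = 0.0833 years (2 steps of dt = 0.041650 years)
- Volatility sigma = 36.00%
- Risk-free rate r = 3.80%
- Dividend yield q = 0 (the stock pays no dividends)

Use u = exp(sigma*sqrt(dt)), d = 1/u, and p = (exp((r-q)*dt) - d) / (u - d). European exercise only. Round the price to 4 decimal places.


Answer: Price = V(0,0) = 4.2196

Derivation:
dt = T/N = 0.041650
u = exp(sigma*sqrt(dt)) = 1.076236; d = 1/u = 0.929164
p = (exp((r-q)*dt) - d) / (u - d) = 0.492411
Discount per step: exp(-r*dt) = 0.998419
Stock lattice S(k, i) with i counting down-moves:
  k=0: S(0,0) = 107.7800
  k=1: S(1,0) = 115.9967; S(1,1) = 100.1453
  k=2: S(2,0) = 124.8399; S(2,1) = 107.7800; S(2,2) = 93.0514
Terminal payoffs V(N, i) = max(S_T - K, 0):
  V(2,0) = 17.189898; V(2,1) = 0.130000; V(2,2) = 0.000000
Backward induction: V(k, i) = exp(-r*dt) * [p * V(k+1, i) + (1-p) * V(k+1, i+1)].
  V(1,0) = exp(-r*dt) * [p*17.189898 + (1-p)*0.130000] = 8.516985
  V(1,1) = exp(-r*dt) * [p*0.130000 + (1-p)*0.000000] = 0.063912
  V(0,0) = exp(-r*dt) * [p*8.516985 + (1-p)*0.063912] = 4.219612


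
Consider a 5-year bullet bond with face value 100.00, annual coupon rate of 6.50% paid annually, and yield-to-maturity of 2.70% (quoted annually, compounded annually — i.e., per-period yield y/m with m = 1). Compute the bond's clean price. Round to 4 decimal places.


Answer: Price = 117.5530

Derivation:
Coupon per period c = face * coupon_rate / m = 6.500000
Periods per year m = 1; per-period yield y/m = 0.027000
Number of cashflows N = 5
Cashflows (t years, CF_t, discount factor 1/(1+y/m)^(m*t), PV):
  t = 1.0000: CF_t = 6.500000, DF = 0.973710, PV = 6.329114
  t = 2.0000: CF_t = 6.500000, DF = 0.948111, PV = 6.162720
  t = 3.0000: CF_t = 6.500000, DF = 0.923185, PV = 6.000702
  t = 4.0000: CF_t = 6.500000, DF = 0.898914, PV = 5.842942
  t = 5.0000: CF_t = 106.500000, DF = 0.875282, PV = 93.217487
Price P = sum_t PV_t = 117.552965


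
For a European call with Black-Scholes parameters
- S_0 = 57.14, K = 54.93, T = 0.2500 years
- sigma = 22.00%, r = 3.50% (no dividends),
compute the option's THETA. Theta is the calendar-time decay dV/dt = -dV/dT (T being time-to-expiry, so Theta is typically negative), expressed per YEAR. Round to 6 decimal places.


Answer: Theta = -5.678084

Derivation:
d1 = 0.4931340859; d2 = 0.3831340859
phi(d1) = 0.3532677021; exp(-qT) = 1.0000000000; exp(-rT) = 0.9912881698
Theta = -S*exp(-qT)*phi(d1)*sigma/(2*sqrt(T)) - r*K*exp(-rT)*N(d2) + q*S*exp(-qT)*N(d1)
N(d1) = 0.6890410761; N(d2) = 0.6491898263; sqrt(T) = 0.5000000000
Term 1 = -57.1400 * 1.0000000000 * 0.3532677021 * 0.2200 / (2 * 0.5000000000) = -4.4408576296
Term 2 = -0.0350 * 54.9300 * 0.9912881698 * 0.6491898263 = -1.2372266661
Term 3 = 0 (no dividend yield, q = 0)
Theta = -4.4408576296 + (-1.2372266661) + (0.0000000000) = -5.678084


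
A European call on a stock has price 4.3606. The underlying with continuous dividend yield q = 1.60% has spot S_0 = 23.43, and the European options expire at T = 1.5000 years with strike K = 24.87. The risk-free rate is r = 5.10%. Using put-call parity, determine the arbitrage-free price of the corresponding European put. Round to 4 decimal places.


Put-call parity: C - P = S_0 * exp(-qT) - K * exp(-rT).
S_0 * exp(-qT) = 23.4300 * 0.97628571 = 22.87437418
K * exp(-rT) = 24.8700 * 0.92635291 = 23.03839698
P = C - S*exp(-qT) + K*exp(-rT)
P = 4.3606 - 22.87437418 + 23.03839698 = 4.5246

Answer: Put price = 4.5246


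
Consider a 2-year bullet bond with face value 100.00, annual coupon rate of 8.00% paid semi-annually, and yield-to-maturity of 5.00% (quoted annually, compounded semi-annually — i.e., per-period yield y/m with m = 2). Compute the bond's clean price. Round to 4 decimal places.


Answer: Price = 105.6430

Derivation:
Coupon per period c = face * coupon_rate / m = 4.000000
Periods per year m = 2; per-period yield y/m = 0.025000
Number of cashflows N = 4
Cashflows (t years, CF_t, discount factor 1/(1+y/m)^(m*t), PV):
  t = 0.5000: CF_t = 4.000000, DF = 0.975610, PV = 3.902439
  t = 1.0000: CF_t = 4.000000, DF = 0.951814, PV = 3.807258
  t = 1.5000: CF_t = 4.000000, DF = 0.928599, PV = 3.714398
  t = 2.0000: CF_t = 104.000000, DF = 0.905951, PV = 94.218867
Price P = sum_t PV_t = 105.642961


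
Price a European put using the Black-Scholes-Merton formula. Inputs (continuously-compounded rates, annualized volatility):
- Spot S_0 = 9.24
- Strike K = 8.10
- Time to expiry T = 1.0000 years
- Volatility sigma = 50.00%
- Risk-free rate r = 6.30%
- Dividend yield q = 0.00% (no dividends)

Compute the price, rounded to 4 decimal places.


d1 = (ln(S/K) + (r - q + 0.5*sigma^2) * T) / (sigma * sqrt(T)) = 0.63935565
d2 = d1 - sigma * sqrt(T) = 0.13935565
exp(-rT) = 0.93894347; exp(-qT) = 1.00000000
P = K * exp(-rT) * N(-d2) - S_0 * exp(-qT) * N(-d1)
N(-d1) = 0.26129580; N(-d2) = 0.44458456
P = 8.1000 * 0.93894347 * 0.44458456 - 9.2400 * 1.00000000 * 0.26129580 = 0.9669

Answer: Price = 0.9669


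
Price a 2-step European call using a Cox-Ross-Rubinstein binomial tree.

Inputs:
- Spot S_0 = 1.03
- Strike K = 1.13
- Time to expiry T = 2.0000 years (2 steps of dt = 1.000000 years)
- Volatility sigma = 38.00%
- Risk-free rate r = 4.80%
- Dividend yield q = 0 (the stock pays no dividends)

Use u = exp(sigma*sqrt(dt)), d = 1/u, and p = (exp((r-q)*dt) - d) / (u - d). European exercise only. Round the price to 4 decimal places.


dt = T/N = 1.000000
u = exp(sigma*sqrt(dt)) = 1.462285; d = 1/u = 0.683861
p = (exp((r-q)*dt) - d) / (u - d) = 0.469294
Discount per step: exp(-r*dt) = 0.953134
Stock lattice S(k, i) with i counting down-moves:
  k=0: S(0,0) = 1.0300
  k=1: S(1,0) = 1.5062; S(1,1) = 0.7044
  k=2: S(2,0) = 2.2024; S(2,1) = 1.0300; S(2,2) = 0.4817
Terminal payoffs V(N, i) = max(S_T - K, 0):
  V(2,0) = 1.072425; V(2,1) = 0.000000; V(2,2) = 0.000000
Backward induction: V(k, i) = exp(-r*dt) * [p * V(k+1, i) + (1-p) * V(k+1, i+1)].
  V(1,0) = exp(-r*dt) * [p*1.072425 + (1-p)*0.000000] = 0.479695
  V(1,1) = exp(-r*dt) * [p*0.000000 + (1-p)*0.000000] = 0.000000
  V(0,0) = exp(-r*dt) * [p*0.479695 + (1-p)*0.000000] = 0.214568

Answer: Price = V(0,0) = 0.2146


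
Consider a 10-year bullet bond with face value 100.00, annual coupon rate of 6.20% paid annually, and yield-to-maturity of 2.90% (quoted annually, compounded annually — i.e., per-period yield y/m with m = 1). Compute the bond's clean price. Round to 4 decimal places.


Coupon per period c = face * coupon_rate / m = 6.200000
Periods per year m = 1; per-period yield y/m = 0.029000
Number of cashflows N = 10
Cashflows (t years, CF_t, discount factor 1/(1+y/m)^(m*t), PV):
  t = 1.0000: CF_t = 6.200000, DF = 0.971817, PV = 6.025267
  t = 2.0000: CF_t = 6.200000, DF = 0.944429, PV = 5.855459
  t = 3.0000: CF_t = 6.200000, DF = 0.917812, PV = 5.690436
  t = 4.0000: CF_t = 6.200000, DF = 0.891946, PV = 5.530064
  t = 5.0000: CF_t = 6.200000, DF = 0.866808, PV = 5.374212
  t = 6.0000: CF_t = 6.200000, DF = 0.842379, PV = 5.222752
  t = 7.0000: CF_t = 6.200000, DF = 0.818639, PV = 5.075561
  t = 8.0000: CF_t = 6.200000, DF = 0.795567, PV = 4.932518
  t = 9.0000: CF_t = 6.200000, DF = 0.773146, PV = 4.793506
  t = 10.0000: CF_t = 106.200000, DF = 0.751357, PV = 79.794098
Price P = sum_t PV_t = 128.293875

Answer: Price = 128.2939


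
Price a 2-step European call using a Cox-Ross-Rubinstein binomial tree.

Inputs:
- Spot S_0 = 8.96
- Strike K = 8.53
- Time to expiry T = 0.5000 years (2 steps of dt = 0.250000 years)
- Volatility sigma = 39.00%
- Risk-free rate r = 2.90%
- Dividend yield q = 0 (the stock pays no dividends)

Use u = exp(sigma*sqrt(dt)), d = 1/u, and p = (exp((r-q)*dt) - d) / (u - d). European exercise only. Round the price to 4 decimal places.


dt = T/N = 0.250000
u = exp(sigma*sqrt(dt)) = 1.215311; d = 1/u = 0.822835
p = (exp((r-q)*dt) - d) / (u - d) = 0.469943
Discount per step: exp(-r*dt) = 0.992776
Stock lattice S(k, i) with i counting down-moves:
  k=0: S(0,0) = 8.9600
  k=1: S(1,0) = 10.8892; S(1,1) = 7.3726
  k=2: S(2,0) = 13.2337; S(2,1) = 8.9600; S(2,2) = 6.0664
Terminal payoffs V(N, i) = max(S_T - K, 0):
  V(2,0) = 4.703748; V(2,1) = 0.430000; V(2,2) = 0.000000
Backward induction: V(k, i) = exp(-r*dt) * [p * V(k+1, i) + (1-p) * V(k+1, i+1)].
  V(1,0) = exp(-r*dt) * [p*4.703748 + (1-p)*0.430000] = 2.420805
  V(1,1) = exp(-r*dt) * [p*0.430000 + (1-p)*0.000000] = 0.200616
  V(0,0) = exp(-r*dt) * [p*2.420805 + (1-p)*0.200616] = 1.234993

Answer: Price = V(0,0) = 1.2350
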